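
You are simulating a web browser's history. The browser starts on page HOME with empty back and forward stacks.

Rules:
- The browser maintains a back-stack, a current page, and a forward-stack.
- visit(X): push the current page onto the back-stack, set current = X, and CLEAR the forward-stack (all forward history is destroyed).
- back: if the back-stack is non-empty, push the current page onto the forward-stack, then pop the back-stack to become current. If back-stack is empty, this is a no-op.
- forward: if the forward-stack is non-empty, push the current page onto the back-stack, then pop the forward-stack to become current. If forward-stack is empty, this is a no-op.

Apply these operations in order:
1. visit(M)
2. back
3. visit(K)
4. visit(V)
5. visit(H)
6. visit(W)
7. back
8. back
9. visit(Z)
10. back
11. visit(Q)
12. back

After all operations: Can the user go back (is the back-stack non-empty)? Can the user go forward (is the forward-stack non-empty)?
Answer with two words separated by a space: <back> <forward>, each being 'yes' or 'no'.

Answer: yes yes

Derivation:
After 1 (visit(M)): cur=M back=1 fwd=0
After 2 (back): cur=HOME back=0 fwd=1
After 3 (visit(K)): cur=K back=1 fwd=0
After 4 (visit(V)): cur=V back=2 fwd=0
After 5 (visit(H)): cur=H back=3 fwd=0
After 6 (visit(W)): cur=W back=4 fwd=0
After 7 (back): cur=H back=3 fwd=1
After 8 (back): cur=V back=2 fwd=2
After 9 (visit(Z)): cur=Z back=3 fwd=0
After 10 (back): cur=V back=2 fwd=1
After 11 (visit(Q)): cur=Q back=3 fwd=0
After 12 (back): cur=V back=2 fwd=1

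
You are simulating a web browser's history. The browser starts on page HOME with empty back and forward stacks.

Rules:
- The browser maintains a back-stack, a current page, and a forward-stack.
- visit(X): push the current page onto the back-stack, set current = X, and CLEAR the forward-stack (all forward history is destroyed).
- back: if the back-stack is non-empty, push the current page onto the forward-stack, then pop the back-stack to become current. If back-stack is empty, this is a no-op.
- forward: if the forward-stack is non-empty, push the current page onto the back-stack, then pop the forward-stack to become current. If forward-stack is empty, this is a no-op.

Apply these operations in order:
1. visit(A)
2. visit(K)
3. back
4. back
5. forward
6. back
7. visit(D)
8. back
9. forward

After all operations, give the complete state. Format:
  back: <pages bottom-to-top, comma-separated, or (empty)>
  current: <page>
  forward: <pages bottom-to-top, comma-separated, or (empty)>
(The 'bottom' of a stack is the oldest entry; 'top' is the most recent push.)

Answer: back: HOME
current: D
forward: (empty)

Derivation:
After 1 (visit(A)): cur=A back=1 fwd=0
After 2 (visit(K)): cur=K back=2 fwd=0
After 3 (back): cur=A back=1 fwd=1
After 4 (back): cur=HOME back=0 fwd=2
After 5 (forward): cur=A back=1 fwd=1
After 6 (back): cur=HOME back=0 fwd=2
After 7 (visit(D)): cur=D back=1 fwd=0
After 8 (back): cur=HOME back=0 fwd=1
After 9 (forward): cur=D back=1 fwd=0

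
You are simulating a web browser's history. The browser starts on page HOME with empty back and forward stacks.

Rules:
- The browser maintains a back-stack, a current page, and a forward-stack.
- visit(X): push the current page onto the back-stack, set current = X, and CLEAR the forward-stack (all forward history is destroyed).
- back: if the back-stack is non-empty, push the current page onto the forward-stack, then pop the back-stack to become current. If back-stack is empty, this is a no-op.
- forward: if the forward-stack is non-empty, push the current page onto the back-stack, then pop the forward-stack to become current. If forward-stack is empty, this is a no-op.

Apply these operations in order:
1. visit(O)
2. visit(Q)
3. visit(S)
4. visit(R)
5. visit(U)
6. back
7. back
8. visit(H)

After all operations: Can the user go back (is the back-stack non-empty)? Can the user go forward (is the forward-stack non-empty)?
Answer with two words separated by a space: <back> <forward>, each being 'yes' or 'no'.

After 1 (visit(O)): cur=O back=1 fwd=0
After 2 (visit(Q)): cur=Q back=2 fwd=0
After 3 (visit(S)): cur=S back=3 fwd=0
After 4 (visit(R)): cur=R back=4 fwd=0
After 5 (visit(U)): cur=U back=5 fwd=0
After 6 (back): cur=R back=4 fwd=1
After 7 (back): cur=S back=3 fwd=2
After 8 (visit(H)): cur=H back=4 fwd=0

Answer: yes no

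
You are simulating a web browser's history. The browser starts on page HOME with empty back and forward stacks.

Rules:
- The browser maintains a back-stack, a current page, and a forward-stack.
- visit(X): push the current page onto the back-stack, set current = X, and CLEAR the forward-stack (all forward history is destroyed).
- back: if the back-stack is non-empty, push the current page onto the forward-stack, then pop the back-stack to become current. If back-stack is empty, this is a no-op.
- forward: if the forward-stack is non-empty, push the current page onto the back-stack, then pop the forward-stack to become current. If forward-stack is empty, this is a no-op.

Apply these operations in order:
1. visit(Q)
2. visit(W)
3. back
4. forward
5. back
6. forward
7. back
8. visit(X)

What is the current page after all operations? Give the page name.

After 1 (visit(Q)): cur=Q back=1 fwd=0
After 2 (visit(W)): cur=W back=2 fwd=0
After 3 (back): cur=Q back=1 fwd=1
After 4 (forward): cur=W back=2 fwd=0
After 5 (back): cur=Q back=1 fwd=1
After 6 (forward): cur=W back=2 fwd=0
After 7 (back): cur=Q back=1 fwd=1
After 8 (visit(X)): cur=X back=2 fwd=0

Answer: X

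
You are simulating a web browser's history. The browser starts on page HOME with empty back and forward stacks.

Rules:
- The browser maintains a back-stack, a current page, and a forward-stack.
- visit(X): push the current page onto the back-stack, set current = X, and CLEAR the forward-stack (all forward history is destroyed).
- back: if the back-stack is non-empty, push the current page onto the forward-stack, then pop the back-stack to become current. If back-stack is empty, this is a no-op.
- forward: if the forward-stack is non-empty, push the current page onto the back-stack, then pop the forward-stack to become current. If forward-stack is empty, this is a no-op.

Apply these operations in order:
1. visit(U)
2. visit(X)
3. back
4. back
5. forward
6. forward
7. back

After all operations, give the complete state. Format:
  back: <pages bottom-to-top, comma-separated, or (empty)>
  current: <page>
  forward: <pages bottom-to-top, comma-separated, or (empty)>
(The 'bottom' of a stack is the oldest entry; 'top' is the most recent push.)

After 1 (visit(U)): cur=U back=1 fwd=0
After 2 (visit(X)): cur=X back=2 fwd=0
After 3 (back): cur=U back=1 fwd=1
After 4 (back): cur=HOME back=0 fwd=2
After 5 (forward): cur=U back=1 fwd=1
After 6 (forward): cur=X back=2 fwd=0
After 7 (back): cur=U back=1 fwd=1

Answer: back: HOME
current: U
forward: X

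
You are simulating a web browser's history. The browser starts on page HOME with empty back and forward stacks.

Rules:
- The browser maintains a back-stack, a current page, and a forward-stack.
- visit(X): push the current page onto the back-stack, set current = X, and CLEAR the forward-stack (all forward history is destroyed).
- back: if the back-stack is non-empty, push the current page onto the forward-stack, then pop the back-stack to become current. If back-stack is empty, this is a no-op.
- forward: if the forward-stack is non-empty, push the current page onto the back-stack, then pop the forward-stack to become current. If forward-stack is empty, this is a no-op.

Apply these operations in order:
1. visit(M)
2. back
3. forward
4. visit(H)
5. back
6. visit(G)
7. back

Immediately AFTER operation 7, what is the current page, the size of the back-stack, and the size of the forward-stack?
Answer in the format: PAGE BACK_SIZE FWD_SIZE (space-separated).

After 1 (visit(M)): cur=M back=1 fwd=0
After 2 (back): cur=HOME back=0 fwd=1
After 3 (forward): cur=M back=1 fwd=0
After 4 (visit(H)): cur=H back=2 fwd=0
After 5 (back): cur=M back=1 fwd=1
After 6 (visit(G)): cur=G back=2 fwd=0
After 7 (back): cur=M back=1 fwd=1

M 1 1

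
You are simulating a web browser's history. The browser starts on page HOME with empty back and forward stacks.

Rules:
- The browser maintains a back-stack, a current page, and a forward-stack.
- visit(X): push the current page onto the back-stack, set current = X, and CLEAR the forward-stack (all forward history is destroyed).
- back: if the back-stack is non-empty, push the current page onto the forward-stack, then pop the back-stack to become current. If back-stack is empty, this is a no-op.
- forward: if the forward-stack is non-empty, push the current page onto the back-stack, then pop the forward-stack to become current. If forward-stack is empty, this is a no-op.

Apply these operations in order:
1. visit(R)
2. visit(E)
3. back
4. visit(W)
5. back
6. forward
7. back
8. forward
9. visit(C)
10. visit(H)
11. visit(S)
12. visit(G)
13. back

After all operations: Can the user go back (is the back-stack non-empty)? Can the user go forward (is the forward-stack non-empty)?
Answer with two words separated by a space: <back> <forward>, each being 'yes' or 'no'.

Answer: yes yes

Derivation:
After 1 (visit(R)): cur=R back=1 fwd=0
After 2 (visit(E)): cur=E back=2 fwd=0
After 3 (back): cur=R back=1 fwd=1
After 4 (visit(W)): cur=W back=2 fwd=0
After 5 (back): cur=R back=1 fwd=1
After 6 (forward): cur=W back=2 fwd=0
After 7 (back): cur=R back=1 fwd=1
After 8 (forward): cur=W back=2 fwd=0
After 9 (visit(C)): cur=C back=3 fwd=0
After 10 (visit(H)): cur=H back=4 fwd=0
After 11 (visit(S)): cur=S back=5 fwd=0
After 12 (visit(G)): cur=G back=6 fwd=0
After 13 (back): cur=S back=5 fwd=1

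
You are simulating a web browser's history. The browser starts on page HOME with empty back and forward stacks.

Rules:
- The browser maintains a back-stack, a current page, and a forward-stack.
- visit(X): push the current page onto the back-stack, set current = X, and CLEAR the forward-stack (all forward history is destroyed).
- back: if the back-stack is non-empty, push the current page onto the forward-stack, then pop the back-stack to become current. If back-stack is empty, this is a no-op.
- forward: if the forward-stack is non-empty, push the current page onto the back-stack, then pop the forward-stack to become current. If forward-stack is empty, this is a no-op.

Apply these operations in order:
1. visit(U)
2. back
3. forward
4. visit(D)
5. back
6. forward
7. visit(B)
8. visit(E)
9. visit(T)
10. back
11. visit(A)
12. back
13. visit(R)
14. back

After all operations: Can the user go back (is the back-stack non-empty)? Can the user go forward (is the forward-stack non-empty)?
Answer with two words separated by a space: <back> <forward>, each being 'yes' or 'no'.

Answer: yes yes

Derivation:
After 1 (visit(U)): cur=U back=1 fwd=0
After 2 (back): cur=HOME back=0 fwd=1
After 3 (forward): cur=U back=1 fwd=0
After 4 (visit(D)): cur=D back=2 fwd=0
After 5 (back): cur=U back=1 fwd=1
After 6 (forward): cur=D back=2 fwd=0
After 7 (visit(B)): cur=B back=3 fwd=0
After 8 (visit(E)): cur=E back=4 fwd=0
After 9 (visit(T)): cur=T back=5 fwd=0
After 10 (back): cur=E back=4 fwd=1
After 11 (visit(A)): cur=A back=5 fwd=0
After 12 (back): cur=E back=4 fwd=1
After 13 (visit(R)): cur=R back=5 fwd=0
After 14 (back): cur=E back=4 fwd=1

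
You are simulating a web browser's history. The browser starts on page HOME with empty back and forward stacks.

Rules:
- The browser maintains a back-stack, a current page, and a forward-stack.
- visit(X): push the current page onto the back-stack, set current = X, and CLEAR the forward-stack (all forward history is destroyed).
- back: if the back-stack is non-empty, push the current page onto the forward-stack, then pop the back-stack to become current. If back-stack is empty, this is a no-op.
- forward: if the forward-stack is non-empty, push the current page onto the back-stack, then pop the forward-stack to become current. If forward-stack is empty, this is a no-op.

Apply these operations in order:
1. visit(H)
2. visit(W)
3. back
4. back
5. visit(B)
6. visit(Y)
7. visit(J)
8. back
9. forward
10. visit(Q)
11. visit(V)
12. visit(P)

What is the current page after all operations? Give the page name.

Answer: P

Derivation:
After 1 (visit(H)): cur=H back=1 fwd=0
After 2 (visit(W)): cur=W back=2 fwd=0
After 3 (back): cur=H back=1 fwd=1
After 4 (back): cur=HOME back=0 fwd=2
After 5 (visit(B)): cur=B back=1 fwd=0
After 6 (visit(Y)): cur=Y back=2 fwd=0
After 7 (visit(J)): cur=J back=3 fwd=0
After 8 (back): cur=Y back=2 fwd=1
After 9 (forward): cur=J back=3 fwd=0
After 10 (visit(Q)): cur=Q back=4 fwd=0
After 11 (visit(V)): cur=V back=5 fwd=0
After 12 (visit(P)): cur=P back=6 fwd=0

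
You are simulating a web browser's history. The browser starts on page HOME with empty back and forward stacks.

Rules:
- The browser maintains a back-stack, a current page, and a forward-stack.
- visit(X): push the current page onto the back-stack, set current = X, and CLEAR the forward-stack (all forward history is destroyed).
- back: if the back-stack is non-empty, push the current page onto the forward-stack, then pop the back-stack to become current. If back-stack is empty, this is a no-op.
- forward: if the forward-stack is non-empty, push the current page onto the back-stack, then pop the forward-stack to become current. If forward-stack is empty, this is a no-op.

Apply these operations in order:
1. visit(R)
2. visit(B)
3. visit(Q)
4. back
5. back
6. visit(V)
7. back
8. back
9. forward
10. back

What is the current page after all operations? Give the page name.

After 1 (visit(R)): cur=R back=1 fwd=0
After 2 (visit(B)): cur=B back=2 fwd=0
After 3 (visit(Q)): cur=Q back=3 fwd=0
After 4 (back): cur=B back=2 fwd=1
After 5 (back): cur=R back=1 fwd=2
After 6 (visit(V)): cur=V back=2 fwd=0
After 7 (back): cur=R back=1 fwd=1
After 8 (back): cur=HOME back=0 fwd=2
After 9 (forward): cur=R back=1 fwd=1
After 10 (back): cur=HOME back=0 fwd=2

Answer: HOME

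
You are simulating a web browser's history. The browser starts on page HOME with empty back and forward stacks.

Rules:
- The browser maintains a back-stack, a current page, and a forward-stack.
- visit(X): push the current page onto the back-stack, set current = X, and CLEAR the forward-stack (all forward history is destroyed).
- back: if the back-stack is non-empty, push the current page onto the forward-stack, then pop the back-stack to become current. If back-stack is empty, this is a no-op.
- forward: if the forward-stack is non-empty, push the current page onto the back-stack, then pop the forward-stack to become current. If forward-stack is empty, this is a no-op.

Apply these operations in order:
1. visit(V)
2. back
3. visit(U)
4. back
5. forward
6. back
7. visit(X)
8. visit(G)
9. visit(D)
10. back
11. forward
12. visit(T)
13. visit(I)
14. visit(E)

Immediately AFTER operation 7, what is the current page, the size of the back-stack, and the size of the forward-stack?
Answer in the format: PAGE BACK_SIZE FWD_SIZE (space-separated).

After 1 (visit(V)): cur=V back=1 fwd=0
After 2 (back): cur=HOME back=0 fwd=1
After 3 (visit(U)): cur=U back=1 fwd=0
After 4 (back): cur=HOME back=0 fwd=1
After 5 (forward): cur=U back=1 fwd=0
After 6 (back): cur=HOME back=0 fwd=1
After 7 (visit(X)): cur=X back=1 fwd=0

X 1 0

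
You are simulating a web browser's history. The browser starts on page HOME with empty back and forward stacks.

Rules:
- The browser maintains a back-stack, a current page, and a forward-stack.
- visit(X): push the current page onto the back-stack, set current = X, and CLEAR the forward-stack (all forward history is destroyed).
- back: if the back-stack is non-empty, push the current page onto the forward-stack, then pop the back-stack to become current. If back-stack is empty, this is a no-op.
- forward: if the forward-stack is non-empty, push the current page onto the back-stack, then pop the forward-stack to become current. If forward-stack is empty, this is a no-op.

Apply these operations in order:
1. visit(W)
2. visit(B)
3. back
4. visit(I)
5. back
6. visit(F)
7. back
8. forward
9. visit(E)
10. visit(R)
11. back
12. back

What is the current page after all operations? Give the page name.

After 1 (visit(W)): cur=W back=1 fwd=0
After 2 (visit(B)): cur=B back=2 fwd=0
After 3 (back): cur=W back=1 fwd=1
After 4 (visit(I)): cur=I back=2 fwd=0
After 5 (back): cur=W back=1 fwd=1
After 6 (visit(F)): cur=F back=2 fwd=0
After 7 (back): cur=W back=1 fwd=1
After 8 (forward): cur=F back=2 fwd=0
After 9 (visit(E)): cur=E back=3 fwd=0
After 10 (visit(R)): cur=R back=4 fwd=0
After 11 (back): cur=E back=3 fwd=1
After 12 (back): cur=F back=2 fwd=2

Answer: F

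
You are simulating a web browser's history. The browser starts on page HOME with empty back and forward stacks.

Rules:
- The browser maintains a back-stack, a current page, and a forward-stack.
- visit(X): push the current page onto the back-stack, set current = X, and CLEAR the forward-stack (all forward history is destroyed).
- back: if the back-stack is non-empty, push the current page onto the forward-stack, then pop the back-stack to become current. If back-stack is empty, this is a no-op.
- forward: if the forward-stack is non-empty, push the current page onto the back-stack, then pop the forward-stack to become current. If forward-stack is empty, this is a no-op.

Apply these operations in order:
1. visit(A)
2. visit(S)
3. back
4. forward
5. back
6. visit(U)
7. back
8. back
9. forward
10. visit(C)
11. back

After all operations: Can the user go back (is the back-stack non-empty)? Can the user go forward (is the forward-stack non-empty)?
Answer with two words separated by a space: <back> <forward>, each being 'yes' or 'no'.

Answer: yes yes

Derivation:
After 1 (visit(A)): cur=A back=1 fwd=0
After 2 (visit(S)): cur=S back=2 fwd=0
After 3 (back): cur=A back=1 fwd=1
After 4 (forward): cur=S back=2 fwd=0
After 5 (back): cur=A back=1 fwd=1
After 6 (visit(U)): cur=U back=2 fwd=0
After 7 (back): cur=A back=1 fwd=1
After 8 (back): cur=HOME back=0 fwd=2
After 9 (forward): cur=A back=1 fwd=1
After 10 (visit(C)): cur=C back=2 fwd=0
After 11 (back): cur=A back=1 fwd=1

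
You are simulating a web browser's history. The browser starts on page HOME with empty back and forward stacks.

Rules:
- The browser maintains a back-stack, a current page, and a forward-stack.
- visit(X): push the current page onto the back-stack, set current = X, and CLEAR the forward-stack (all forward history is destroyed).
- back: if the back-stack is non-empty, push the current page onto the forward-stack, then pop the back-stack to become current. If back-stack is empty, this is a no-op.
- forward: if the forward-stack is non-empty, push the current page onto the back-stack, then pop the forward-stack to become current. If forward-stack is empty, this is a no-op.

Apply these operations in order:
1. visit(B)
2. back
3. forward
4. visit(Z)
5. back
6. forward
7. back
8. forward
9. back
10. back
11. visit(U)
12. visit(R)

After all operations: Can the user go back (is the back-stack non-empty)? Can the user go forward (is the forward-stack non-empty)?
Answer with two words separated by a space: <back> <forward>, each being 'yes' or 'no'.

Answer: yes no

Derivation:
After 1 (visit(B)): cur=B back=1 fwd=0
After 2 (back): cur=HOME back=0 fwd=1
After 3 (forward): cur=B back=1 fwd=0
After 4 (visit(Z)): cur=Z back=2 fwd=0
After 5 (back): cur=B back=1 fwd=1
After 6 (forward): cur=Z back=2 fwd=0
After 7 (back): cur=B back=1 fwd=1
After 8 (forward): cur=Z back=2 fwd=0
After 9 (back): cur=B back=1 fwd=1
After 10 (back): cur=HOME back=0 fwd=2
After 11 (visit(U)): cur=U back=1 fwd=0
After 12 (visit(R)): cur=R back=2 fwd=0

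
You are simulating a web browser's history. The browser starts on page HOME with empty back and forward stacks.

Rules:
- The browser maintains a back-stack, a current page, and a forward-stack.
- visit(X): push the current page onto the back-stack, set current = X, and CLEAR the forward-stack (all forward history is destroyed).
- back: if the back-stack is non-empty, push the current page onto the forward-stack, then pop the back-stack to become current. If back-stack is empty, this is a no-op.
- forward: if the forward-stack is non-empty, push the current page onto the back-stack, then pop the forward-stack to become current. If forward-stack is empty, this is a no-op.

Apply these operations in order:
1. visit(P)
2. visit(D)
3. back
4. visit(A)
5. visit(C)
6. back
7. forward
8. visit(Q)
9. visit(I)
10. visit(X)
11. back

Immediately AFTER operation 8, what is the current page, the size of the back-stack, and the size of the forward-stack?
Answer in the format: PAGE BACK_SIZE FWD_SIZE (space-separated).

After 1 (visit(P)): cur=P back=1 fwd=0
After 2 (visit(D)): cur=D back=2 fwd=0
After 3 (back): cur=P back=1 fwd=1
After 4 (visit(A)): cur=A back=2 fwd=0
After 5 (visit(C)): cur=C back=3 fwd=0
After 6 (back): cur=A back=2 fwd=1
After 7 (forward): cur=C back=3 fwd=0
After 8 (visit(Q)): cur=Q back=4 fwd=0

Q 4 0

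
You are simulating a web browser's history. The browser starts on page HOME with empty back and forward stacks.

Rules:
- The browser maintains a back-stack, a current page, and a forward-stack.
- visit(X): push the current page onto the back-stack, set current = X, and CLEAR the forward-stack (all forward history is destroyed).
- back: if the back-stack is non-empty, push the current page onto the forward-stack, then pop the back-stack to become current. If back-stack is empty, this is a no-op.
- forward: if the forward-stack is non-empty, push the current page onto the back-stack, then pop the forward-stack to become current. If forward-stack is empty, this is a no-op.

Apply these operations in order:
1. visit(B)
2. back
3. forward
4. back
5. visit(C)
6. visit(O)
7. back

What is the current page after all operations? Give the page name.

After 1 (visit(B)): cur=B back=1 fwd=0
After 2 (back): cur=HOME back=0 fwd=1
After 3 (forward): cur=B back=1 fwd=0
After 4 (back): cur=HOME back=0 fwd=1
After 5 (visit(C)): cur=C back=1 fwd=0
After 6 (visit(O)): cur=O back=2 fwd=0
After 7 (back): cur=C back=1 fwd=1

Answer: C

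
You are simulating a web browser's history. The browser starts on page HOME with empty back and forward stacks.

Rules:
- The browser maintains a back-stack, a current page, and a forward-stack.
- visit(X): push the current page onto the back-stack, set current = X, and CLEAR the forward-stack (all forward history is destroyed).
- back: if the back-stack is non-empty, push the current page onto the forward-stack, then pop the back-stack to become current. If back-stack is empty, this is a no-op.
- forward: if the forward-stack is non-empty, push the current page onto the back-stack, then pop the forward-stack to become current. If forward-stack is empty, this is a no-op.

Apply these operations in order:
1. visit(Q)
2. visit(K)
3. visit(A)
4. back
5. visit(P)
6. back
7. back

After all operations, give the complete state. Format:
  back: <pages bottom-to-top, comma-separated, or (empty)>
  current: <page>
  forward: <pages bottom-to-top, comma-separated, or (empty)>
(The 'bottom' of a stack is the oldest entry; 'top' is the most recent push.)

After 1 (visit(Q)): cur=Q back=1 fwd=0
After 2 (visit(K)): cur=K back=2 fwd=0
After 3 (visit(A)): cur=A back=3 fwd=0
After 4 (back): cur=K back=2 fwd=1
After 5 (visit(P)): cur=P back=3 fwd=0
After 6 (back): cur=K back=2 fwd=1
After 7 (back): cur=Q back=1 fwd=2

Answer: back: HOME
current: Q
forward: P,K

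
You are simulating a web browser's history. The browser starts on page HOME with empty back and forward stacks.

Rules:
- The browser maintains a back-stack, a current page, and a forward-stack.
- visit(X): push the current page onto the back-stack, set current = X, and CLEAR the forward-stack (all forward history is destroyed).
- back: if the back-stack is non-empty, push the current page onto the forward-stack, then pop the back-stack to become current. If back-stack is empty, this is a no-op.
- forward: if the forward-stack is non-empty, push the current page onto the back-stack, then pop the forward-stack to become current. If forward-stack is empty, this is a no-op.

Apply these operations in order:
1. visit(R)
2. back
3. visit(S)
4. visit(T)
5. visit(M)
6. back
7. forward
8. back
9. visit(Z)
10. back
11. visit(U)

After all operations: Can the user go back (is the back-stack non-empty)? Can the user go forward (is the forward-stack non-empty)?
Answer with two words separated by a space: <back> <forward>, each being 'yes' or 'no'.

After 1 (visit(R)): cur=R back=1 fwd=0
After 2 (back): cur=HOME back=0 fwd=1
After 3 (visit(S)): cur=S back=1 fwd=0
After 4 (visit(T)): cur=T back=2 fwd=0
After 5 (visit(M)): cur=M back=3 fwd=0
After 6 (back): cur=T back=2 fwd=1
After 7 (forward): cur=M back=3 fwd=0
After 8 (back): cur=T back=2 fwd=1
After 9 (visit(Z)): cur=Z back=3 fwd=0
After 10 (back): cur=T back=2 fwd=1
After 11 (visit(U)): cur=U back=3 fwd=0

Answer: yes no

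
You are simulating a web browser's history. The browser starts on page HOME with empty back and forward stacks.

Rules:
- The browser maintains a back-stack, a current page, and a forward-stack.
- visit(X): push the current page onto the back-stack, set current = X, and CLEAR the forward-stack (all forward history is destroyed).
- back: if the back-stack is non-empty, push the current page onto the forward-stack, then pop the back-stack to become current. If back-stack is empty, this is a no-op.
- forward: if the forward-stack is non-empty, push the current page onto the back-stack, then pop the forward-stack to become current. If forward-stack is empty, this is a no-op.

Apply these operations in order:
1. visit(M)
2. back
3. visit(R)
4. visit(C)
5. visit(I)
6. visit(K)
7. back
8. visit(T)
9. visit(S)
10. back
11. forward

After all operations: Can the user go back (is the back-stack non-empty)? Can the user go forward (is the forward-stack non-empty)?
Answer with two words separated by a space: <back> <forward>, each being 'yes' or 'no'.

After 1 (visit(M)): cur=M back=1 fwd=0
After 2 (back): cur=HOME back=0 fwd=1
After 3 (visit(R)): cur=R back=1 fwd=0
After 4 (visit(C)): cur=C back=2 fwd=0
After 5 (visit(I)): cur=I back=3 fwd=0
After 6 (visit(K)): cur=K back=4 fwd=0
After 7 (back): cur=I back=3 fwd=1
After 8 (visit(T)): cur=T back=4 fwd=0
After 9 (visit(S)): cur=S back=5 fwd=0
After 10 (back): cur=T back=4 fwd=1
After 11 (forward): cur=S back=5 fwd=0

Answer: yes no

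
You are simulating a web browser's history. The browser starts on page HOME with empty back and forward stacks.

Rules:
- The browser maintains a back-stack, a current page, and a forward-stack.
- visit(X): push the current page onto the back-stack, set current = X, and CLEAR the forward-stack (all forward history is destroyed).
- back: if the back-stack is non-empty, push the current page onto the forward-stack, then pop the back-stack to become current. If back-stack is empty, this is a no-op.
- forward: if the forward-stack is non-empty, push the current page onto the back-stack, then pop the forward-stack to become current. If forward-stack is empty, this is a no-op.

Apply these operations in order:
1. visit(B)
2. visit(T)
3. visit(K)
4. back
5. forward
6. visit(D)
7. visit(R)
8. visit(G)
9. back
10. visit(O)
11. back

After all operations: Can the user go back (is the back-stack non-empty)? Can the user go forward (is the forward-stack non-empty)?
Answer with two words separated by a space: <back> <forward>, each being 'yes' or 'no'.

After 1 (visit(B)): cur=B back=1 fwd=0
After 2 (visit(T)): cur=T back=2 fwd=0
After 3 (visit(K)): cur=K back=3 fwd=0
After 4 (back): cur=T back=2 fwd=1
After 5 (forward): cur=K back=3 fwd=0
After 6 (visit(D)): cur=D back=4 fwd=0
After 7 (visit(R)): cur=R back=5 fwd=0
After 8 (visit(G)): cur=G back=6 fwd=0
After 9 (back): cur=R back=5 fwd=1
After 10 (visit(O)): cur=O back=6 fwd=0
After 11 (back): cur=R back=5 fwd=1

Answer: yes yes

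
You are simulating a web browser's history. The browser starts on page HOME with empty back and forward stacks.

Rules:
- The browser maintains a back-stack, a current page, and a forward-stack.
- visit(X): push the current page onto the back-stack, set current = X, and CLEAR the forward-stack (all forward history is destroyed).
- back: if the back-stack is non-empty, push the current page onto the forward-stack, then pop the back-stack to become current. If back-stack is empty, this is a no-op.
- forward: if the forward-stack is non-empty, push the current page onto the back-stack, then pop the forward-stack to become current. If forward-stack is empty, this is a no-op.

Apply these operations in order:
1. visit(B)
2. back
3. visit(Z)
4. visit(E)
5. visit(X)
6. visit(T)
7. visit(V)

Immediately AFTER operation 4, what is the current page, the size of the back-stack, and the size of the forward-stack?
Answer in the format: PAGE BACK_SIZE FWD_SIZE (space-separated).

After 1 (visit(B)): cur=B back=1 fwd=0
After 2 (back): cur=HOME back=0 fwd=1
After 3 (visit(Z)): cur=Z back=1 fwd=0
After 4 (visit(E)): cur=E back=2 fwd=0

E 2 0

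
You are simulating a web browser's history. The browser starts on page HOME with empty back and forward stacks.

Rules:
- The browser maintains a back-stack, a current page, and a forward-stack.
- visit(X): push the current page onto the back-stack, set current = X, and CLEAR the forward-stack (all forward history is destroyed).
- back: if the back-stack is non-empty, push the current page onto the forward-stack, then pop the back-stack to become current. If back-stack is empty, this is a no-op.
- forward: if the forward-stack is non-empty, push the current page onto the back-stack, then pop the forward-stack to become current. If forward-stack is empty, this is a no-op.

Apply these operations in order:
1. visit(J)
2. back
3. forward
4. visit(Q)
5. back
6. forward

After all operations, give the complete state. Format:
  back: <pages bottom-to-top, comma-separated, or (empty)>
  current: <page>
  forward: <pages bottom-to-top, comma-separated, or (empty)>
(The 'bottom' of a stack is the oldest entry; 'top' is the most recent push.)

After 1 (visit(J)): cur=J back=1 fwd=0
After 2 (back): cur=HOME back=0 fwd=1
After 3 (forward): cur=J back=1 fwd=0
After 4 (visit(Q)): cur=Q back=2 fwd=0
After 5 (back): cur=J back=1 fwd=1
After 6 (forward): cur=Q back=2 fwd=0

Answer: back: HOME,J
current: Q
forward: (empty)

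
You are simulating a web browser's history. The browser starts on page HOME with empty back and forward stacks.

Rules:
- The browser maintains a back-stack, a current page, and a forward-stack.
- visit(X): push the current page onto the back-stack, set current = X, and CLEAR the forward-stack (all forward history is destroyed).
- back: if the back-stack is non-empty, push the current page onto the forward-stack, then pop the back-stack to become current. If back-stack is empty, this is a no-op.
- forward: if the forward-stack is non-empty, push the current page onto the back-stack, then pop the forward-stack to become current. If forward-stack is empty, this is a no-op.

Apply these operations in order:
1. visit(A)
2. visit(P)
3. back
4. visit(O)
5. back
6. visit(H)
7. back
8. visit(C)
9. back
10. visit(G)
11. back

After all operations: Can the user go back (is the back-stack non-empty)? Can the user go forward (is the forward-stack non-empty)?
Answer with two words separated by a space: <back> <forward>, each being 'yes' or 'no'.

Answer: yes yes

Derivation:
After 1 (visit(A)): cur=A back=1 fwd=0
After 2 (visit(P)): cur=P back=2 fwd=0
After 3 (back): cur=A back=1 fwd=1
After 4 (visit(O)): cur=O back=2 fwd=0
After 5 (back): cur=A back=1 fwd=1
After 6 (visit(H)): cur=H back=2 fwd=0
After 7 (back): cur=A back=1 fwd=1
After 8 (visit(C)): cur=C back=2 fwd=0
After 9 (back): cur=A back=1 fwd=1
After 10 (visit(G)): cur=G back=2 fwd=0
After 11 (back): cur=A back=1 fwd=1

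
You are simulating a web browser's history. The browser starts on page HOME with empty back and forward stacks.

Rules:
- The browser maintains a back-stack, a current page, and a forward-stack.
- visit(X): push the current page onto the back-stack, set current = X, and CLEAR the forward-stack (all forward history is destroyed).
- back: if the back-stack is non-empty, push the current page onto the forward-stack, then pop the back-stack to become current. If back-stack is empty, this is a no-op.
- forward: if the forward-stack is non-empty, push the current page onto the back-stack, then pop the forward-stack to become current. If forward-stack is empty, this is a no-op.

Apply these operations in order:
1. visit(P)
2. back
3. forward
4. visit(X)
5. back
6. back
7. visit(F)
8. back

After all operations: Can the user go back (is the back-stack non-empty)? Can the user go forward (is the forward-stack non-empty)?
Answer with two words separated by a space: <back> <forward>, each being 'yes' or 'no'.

After 1 (visit(P)): cur=P back=1 fwd=0
After 2 (back): cur=HOME back=0 fwd=1
After 3 (forward): cur=P back=1 fwd=0
After 4 (visit(X)): cur=X back=2 fwd=0
After 5 (back): cur=P back=1 fwd=1
After 6 (back): cur=HOME back=0 fwd=2
After 7 (visit(F)): cur=F back=1 fwd=0
After 8 (back): cur=HOME back=0 fwd=1

Answer: no yes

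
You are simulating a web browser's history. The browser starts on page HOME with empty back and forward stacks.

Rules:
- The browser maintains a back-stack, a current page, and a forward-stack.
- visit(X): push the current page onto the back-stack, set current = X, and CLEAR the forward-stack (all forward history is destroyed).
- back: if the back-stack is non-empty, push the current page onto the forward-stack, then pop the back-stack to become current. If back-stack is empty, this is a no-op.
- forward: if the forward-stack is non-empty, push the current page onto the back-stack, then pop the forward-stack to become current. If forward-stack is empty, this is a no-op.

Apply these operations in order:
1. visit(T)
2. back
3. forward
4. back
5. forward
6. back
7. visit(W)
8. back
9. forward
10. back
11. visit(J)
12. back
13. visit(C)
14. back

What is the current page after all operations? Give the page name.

After 1 (visit(T)): cur=T back=1 fwd=0
After 2 (back): cur=HOME back=0 fwd=1
After 3 (forward): cur=T back=1 fwd=0
After 4 (back): cur=HOME back=0 fwd=1
After 5 (forward): cur=T back=1 fwd=0
After 6 (back): cur=HOME back=0 fwd=1
After 7 (visit(W)): cur=W back=1 fwd=0
After 8 (back): cur=HOME back=0 fwd=1
After 9 (forward): cur=W back=1 fwd=0
After 10 (back): cur=HOME back=0 fwd=1
After 11 (visit(J)): cur=J back=1 fwd=0
After 12 (back): cur=HOME back=0 fwd=1
After 13 (visit(C)): cur=C back=1 fwd=0
After 14 (back): cur=HOME back=0 fwd=1

Answer: HOME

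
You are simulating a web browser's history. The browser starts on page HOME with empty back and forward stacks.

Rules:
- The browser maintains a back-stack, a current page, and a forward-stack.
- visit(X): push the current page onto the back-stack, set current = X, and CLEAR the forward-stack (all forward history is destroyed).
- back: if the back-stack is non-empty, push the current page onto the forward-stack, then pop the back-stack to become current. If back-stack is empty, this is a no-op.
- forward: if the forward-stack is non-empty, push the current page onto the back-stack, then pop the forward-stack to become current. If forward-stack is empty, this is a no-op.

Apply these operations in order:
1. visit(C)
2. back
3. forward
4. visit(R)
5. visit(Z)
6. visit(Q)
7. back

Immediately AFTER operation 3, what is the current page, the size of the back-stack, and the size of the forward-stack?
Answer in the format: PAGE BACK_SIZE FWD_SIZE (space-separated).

After 1 (visit(C)): cur=C back=1 fwd=0
After 2 (back): cur=HOME back=0 fwd=1
After 3 (forward): cur=C back=1 fwd=0

C 1 0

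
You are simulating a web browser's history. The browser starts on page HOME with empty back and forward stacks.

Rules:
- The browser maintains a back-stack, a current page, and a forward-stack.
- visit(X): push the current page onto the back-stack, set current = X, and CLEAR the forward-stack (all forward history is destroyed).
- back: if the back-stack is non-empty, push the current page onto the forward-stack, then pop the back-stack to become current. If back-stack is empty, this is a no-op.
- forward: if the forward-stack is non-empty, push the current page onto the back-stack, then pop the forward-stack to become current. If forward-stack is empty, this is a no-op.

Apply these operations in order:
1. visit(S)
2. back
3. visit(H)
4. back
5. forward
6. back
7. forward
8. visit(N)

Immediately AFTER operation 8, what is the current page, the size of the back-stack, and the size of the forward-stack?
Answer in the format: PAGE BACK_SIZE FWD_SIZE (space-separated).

After 1 (visit(S)): cur=S back=1 fwd=0
After 2 (back): cur=HOME back=0 fwd=1
After 3 (visit(H)): cur=H back=1 fwd=0
After 4 (back): cur=HOME back=0 fwd=1
After 5 (forward): cur=H back=1 fwd=0
After 6 (back): cur=HOME back=0 fwd=1
After 7 (forward): cur=H back=1 fwd=0
After 8 (visit(N)): cur=N back=2 fwd=0

N 2 0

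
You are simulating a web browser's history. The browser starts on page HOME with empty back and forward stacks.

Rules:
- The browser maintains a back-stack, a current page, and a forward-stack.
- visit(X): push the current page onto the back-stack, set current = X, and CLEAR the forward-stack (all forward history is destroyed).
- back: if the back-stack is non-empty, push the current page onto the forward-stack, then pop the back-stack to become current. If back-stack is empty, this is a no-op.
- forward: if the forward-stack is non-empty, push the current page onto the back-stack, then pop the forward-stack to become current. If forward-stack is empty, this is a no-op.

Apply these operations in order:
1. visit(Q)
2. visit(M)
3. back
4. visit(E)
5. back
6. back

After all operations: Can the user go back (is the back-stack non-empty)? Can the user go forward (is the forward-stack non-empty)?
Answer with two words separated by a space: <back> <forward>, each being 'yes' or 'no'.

Answer: no yes

Derivation:
After 1 (visit(Q)): cur=Q back=1 fwd=0
After 2 (visit(M)): cur=M back=2 fwd=0
After 3 (back): cur=Q back=1 fwd=1
After 4 (visit(E)): cur=E back=2 fwd=0
After 5 (back): cur=Q back=1 fwd=1
After 6 (back): cur=HOME back=0 fwd=2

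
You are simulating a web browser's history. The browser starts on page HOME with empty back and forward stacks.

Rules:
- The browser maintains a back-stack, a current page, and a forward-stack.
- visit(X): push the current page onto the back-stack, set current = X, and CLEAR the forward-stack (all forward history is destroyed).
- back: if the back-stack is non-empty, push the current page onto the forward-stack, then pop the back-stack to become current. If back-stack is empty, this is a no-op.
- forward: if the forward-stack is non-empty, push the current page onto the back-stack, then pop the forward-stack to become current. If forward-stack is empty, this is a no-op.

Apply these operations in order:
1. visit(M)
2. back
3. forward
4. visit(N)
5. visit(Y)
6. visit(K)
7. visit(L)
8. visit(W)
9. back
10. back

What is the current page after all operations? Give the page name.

After 1 (visit(M)): cur=M back=1 fwd=0
After 2 (back): cur=HOME back=0 fwd=1
After 3 (forward): cur=M back=1 fwd=0
After 4 (visit(N)): cur=N back=2 fwd=0
After 5 (visit(Y)): cur=Y back=3 fwd=0
After 6 (visit(K)): cur=K back=4 fwd=0
After 7 (visit(L)): cur=L back=5 fwd=0
After 8 (visit(W)): cur=W back=6 fwd=0
After 9 (back): cur=L back=5 fwd=1
After 10 (back): cur=K back=4 fwd=2

Answer: K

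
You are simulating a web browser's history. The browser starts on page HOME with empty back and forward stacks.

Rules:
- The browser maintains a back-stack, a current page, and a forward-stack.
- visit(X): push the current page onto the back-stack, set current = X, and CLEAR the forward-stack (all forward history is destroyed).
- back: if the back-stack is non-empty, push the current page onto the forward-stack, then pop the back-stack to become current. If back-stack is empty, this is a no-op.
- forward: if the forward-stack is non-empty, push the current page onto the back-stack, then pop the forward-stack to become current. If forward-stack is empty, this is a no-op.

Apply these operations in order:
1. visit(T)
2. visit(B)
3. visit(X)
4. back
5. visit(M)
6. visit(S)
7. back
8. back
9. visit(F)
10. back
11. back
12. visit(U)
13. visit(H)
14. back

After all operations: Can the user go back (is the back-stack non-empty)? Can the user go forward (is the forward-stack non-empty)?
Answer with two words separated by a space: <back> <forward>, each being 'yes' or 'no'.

Answer: yes yes

Derivation:
After 1 (visit(T)): cur=T back=1 fwd=0
After 2 (visit(B)): cur=B back=2 fwd=0
After 3 (visit(X)): cur=X back=3 fwd=0
After 4 (back): cur=B back=2 fwd=1
After 5 (visit(M)): cur=M back=3 fwd=0
After 6 (visit(S)): cur=S back=4 fwd=0
After 7 (back): cur=M back=3 fwd=1
After 8 (back): cur=B back=2 fwd=2
After 9 (visit(F)): cur=F back=3 fwd=0
After 10 (back): cur=B back=2 fwd=1
After 11 (back): cur=T back=1 fwd=2
After 12 (visit(U)): cur=U back=2 fwd=0
After 13 (visit(H)): cur=H back=3 fwd=0
After 14 (back): cur=U back=2 fwd=1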